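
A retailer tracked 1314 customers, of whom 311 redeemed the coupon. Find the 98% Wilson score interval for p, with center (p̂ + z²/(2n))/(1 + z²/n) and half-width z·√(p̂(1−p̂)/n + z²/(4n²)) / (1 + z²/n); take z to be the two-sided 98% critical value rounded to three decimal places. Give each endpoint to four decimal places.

Here p̂ = 311/1314 = 0.23668 and z = 2.326 (z² = 5.410276).
Denominator 1 + z²/n = 1 + 5.410276/1314 = 1.004117.
Center = (0.23668 + 0.002059)/1.004117 = 0.23776.
Radicand: p̂(1−p̂)/n + z²/(4n²) = 0.000137491 + 0.000000783 = 0.000138274.
Half-width = 2.326·√0.000138274/1.004117 = 0.02724.
CI: 0.23776 ± 0.02724 = (0.2105, 0.2650).

(0.2105, 0.2650)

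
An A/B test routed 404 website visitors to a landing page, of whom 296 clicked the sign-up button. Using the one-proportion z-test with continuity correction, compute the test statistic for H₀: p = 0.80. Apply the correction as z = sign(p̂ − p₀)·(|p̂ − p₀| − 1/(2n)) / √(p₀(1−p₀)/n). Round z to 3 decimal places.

p̂ = 296/404 = 0.73267. p̂ − p₀ = -0.067327.
1/(2n) = 0.001238.
Corrected numerator: |-0.067327| − 0.001238 = 0.066089.
SE₀ = √(0.80·0.20/404) = 0.019901.
z = (−)0.066089/0.019901 = -3.321.

z = -3.321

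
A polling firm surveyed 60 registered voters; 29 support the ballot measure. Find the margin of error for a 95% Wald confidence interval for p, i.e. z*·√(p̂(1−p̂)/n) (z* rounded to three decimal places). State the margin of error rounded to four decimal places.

ME = 0.1264

With x = 29 successes in n = 60, p̂ = 0.48333.
Standard error of p̂: √(0.249722/60) = √0.004162037 = 0.064514.
For 95% confidence, z* = 1.960.
So ME = 0.1264.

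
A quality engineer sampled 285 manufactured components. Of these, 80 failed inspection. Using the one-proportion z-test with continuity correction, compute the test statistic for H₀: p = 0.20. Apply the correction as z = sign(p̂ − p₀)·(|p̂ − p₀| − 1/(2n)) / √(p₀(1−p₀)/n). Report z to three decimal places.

With x = 80 successes in n = 285, p̂ = 0.28070. p̂ − p₀ = 0.080702.
1/(2n) = 0.001754.
Corrected numerator: |0.080702| − 0.001754 = 0.078948.
Under H₀, SE = √(p₀(1−p₀)/n) = √(0.20·0.80/285) = √0.000561404 = 0.023694.
z = +0.078948/0.023694 = 3.332.

z = 3.332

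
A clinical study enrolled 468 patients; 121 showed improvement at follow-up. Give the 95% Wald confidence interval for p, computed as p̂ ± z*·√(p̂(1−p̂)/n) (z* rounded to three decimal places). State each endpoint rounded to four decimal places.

(0.2189, 0.2982)

p̂ = 121/468 = 0.25855.
SE = √(p̂(1−p̂)/n) = √(0.191700/468) = 0.020239.
For 95% confidence, z* = 1.960.
Margin of error: 1.960 × 0.020239 = 0.03967.
So the interval runs from 0.2189 to 0.2982.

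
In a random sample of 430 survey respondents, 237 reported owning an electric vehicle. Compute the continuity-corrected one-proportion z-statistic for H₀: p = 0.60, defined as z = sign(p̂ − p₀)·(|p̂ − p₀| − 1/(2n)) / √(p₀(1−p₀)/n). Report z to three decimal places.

Sample proportion p̂ = 237/430 = 0.55116. p̂ − p₀ = -0.048837.
Continuity correction 1/(2n) = 1/860 = 0.001163.
Corrected numerator: |-0.048837| − 0.001163 = 0.047674.
SE₀ = √(0.60·0.40/430) = 0.023625.
z = (−)0.047674/0.023625 = -2.018.

z = -2.018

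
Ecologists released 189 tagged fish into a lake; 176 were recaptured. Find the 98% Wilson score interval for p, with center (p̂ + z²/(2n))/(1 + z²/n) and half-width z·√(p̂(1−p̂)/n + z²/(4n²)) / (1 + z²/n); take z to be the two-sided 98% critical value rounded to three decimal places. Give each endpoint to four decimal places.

(0.8753, 0.9631)

Here p̂ = 176/189 = 0.93122 and z = 2.326 (z² = 5.410276).
1 + z²/n = 1.028626.
Adjusted center: (0.93122 + z²/(2n))/1.028626 = 0.91922.
Radicand: p̂(1−p̂)/n + z²/(4n²) = 0.000338899 + 0.000037865 = 0.000376764.
Half-width = 2.326·√0.000376764/1.028626 = 0.04389.
CI: 0.91922 ± 0.04389 = (0.8753, 0.9631).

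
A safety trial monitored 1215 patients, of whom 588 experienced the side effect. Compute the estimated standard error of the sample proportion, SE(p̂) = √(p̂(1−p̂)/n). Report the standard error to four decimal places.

SE = 0.0143

p̂ = 588/1215 = 0.48395.
p̂(1−p̂) = 0.48395·0.51605 = 0.249742.
SE = √(0.249742/1215) = √0.000205549 = 0.0143.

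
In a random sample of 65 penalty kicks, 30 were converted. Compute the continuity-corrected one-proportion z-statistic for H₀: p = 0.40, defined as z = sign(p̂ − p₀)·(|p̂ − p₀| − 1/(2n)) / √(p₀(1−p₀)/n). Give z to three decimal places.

Sample proportion p̂ = 30/65 = 0.46154. p̂ − p₀ = 0.061538.
1/(2n) = 0.007692.
Corrected numerator: |0.061538| − 0.007692 = 0.053846.
SE₀ = √(0.40·0.60/65) = 0.060764.
z = (+)0.053846/0.060764 = 0.886.

z = 0.886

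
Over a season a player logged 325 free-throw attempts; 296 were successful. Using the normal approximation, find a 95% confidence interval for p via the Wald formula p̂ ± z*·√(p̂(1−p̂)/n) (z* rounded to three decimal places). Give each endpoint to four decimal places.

The sample proportion is 296/325 = 0.91077.
SE = √(p̂(1−p̂)/n) = √(0.081269/325) = 0.015813.
The 95% critical value is z* = 1.960.
Margin of error: 1.960 × 0.015813 = 0.03099.
CI: 0.91077 ± 0.03099 = (0.8798, 0.9418).

(0.8798, 0.9418)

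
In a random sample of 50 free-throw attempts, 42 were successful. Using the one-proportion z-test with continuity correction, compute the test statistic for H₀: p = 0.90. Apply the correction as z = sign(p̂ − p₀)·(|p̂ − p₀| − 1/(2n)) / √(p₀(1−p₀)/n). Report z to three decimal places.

z = -1.179

The sample proportion is 42/50 = 0.84000. p̂ − p₀ = -0.060000.
Continuity correction 1/(2n) = 1/100 = 0.010000.
Corrected numerator: |-0.060000| − 0.010000 = 0.050000.
SE₀ = √(0.90·0.10/50) = 0.042426.
z = (−)0.050000/0.042426 = -1.179.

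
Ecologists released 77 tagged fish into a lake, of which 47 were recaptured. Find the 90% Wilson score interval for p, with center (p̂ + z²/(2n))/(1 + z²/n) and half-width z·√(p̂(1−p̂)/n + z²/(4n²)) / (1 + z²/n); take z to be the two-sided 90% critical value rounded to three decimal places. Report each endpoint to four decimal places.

(0.5167, 0.6966)

p̂ = 47/77 = 0.61039; z = 1.645, so z² = 2.706025.
1 + z²/n = 1.035143.
Center = (0.61039 + 0.017572)/1.035143 = 0.60664.
Radicand: p̂(1−p̂)/n + z²/(4n²) = 0.003088495 + 0.000114101 = 0.003202596.
Half-width = 1.645·√0.003202596/1.035143 = 0.08993.
CI: 0.60664 ± 0.08993 = (0.5167, 0.6966).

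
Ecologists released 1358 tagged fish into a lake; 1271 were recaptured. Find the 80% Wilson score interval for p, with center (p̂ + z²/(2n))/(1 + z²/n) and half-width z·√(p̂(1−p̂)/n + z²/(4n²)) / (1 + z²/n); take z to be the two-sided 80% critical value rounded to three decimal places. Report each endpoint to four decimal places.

(0.9269, 0.9439)

p̂ = 1271/1358 = 0.93594; z = 1.282, so z² = 1.643524.
Denominator 1 + z²/n = 1 + 1.643524/1358 = 1.001210.
Adjusted center: (0.93594 + z²/(2n))/1.001210 = 0.93541.
Radicand: p̂(1−p̂)/n + z²/(4n²) = 0.000044154 + 0.000000223 = 0.000044377.
Half-width = 1.282·√0.000044377/1.001210 = 0.00853.
CI: 0.93541 ± 0.00853 = (0.9269, 0.9439).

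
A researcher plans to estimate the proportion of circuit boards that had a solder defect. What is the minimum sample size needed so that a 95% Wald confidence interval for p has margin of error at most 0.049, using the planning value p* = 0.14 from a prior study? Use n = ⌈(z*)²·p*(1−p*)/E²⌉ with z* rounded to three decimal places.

The 95% critical value is z* = 1.960.
p*(1−p*) = 0.14·0.86 = 0.1204.
(z*)²·p*(1−p*)/E² = 3.841600·0.1204/0.002401 = 192.640.
⌈192.640⌉ = 193.

n = 193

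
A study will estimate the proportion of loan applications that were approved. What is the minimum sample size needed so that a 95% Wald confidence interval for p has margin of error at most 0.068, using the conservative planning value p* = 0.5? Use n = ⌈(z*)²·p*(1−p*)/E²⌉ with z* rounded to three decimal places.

n = 208

The 95% critical value is z* = 1.960.
p*(1−p*) = 0.50·0.50 = 0.2500.
Required n before rounding: 3.841600 × 0.2500 / 0.068² = 207.699.
Rounding up, n = 208.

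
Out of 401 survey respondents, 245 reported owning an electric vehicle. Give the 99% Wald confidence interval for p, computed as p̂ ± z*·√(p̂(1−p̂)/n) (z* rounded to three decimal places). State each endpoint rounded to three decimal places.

Sample proportion p̂ = 245/401 = 0.61097.
Standard error of p̂: √(0.237685/401) = √0.000592731 = 0.024346.
For 99% confidence, z* = 2.576.
Margin of error: 2.576 × 0.024346 = 0.06272.
So the interval runs from 0.548 to 0.674.

(0.548, 0.674)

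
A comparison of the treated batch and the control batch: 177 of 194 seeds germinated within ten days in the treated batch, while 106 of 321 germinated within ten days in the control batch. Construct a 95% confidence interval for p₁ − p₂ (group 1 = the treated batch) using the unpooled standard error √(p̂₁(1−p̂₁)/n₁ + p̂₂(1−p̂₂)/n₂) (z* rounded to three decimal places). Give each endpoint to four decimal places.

p̂₁ = 0.91237, p̂₂ = 0.33022, so the observed difference is 0.58215.
SE = √(0.000412114 + 0.000689016) = √0.001101130 = 0.033183.
The 95% critical value is z* = 1.960. Margin of error = 0.06504.
CI: 0.58215 ± 0.06504 = (0.5171, 0.6472).

(0.5171, 0.6472)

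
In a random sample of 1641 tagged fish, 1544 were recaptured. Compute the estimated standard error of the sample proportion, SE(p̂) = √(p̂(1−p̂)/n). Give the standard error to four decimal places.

p̂ = 1544/1641 = 0.94089.
p̂(1−p̂) = 0.055616.
SE = √(0.055616/1641) = 0.0058.

SE = 0.0058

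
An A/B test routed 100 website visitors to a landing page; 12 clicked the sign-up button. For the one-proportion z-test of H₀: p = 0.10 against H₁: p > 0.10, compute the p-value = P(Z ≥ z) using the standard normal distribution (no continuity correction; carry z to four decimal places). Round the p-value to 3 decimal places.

The sample proportion is 12/100 = 0.12000.
Null standard error: √(0.10·0.90/100) = √0.000900000 = 0.030000.
z = (p̂ − p₀)/SE = (12/100 − 0.10)/0.030000 ≈ 0.6667.
p-value = P(Z ≥ z) with z = 0.6667 → 0.252.

p-value = 0.252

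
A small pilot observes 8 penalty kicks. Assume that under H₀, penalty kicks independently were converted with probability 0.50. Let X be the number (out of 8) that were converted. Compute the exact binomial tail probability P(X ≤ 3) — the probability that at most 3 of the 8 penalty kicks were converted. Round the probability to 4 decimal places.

P = 0.3633

X ~ Binomial(n=8, p=0.50).
P(X ≤ 3) = C(8,0)·0.50^0·0.50^8 + C(8,1)·0.50^1·0.50^7 + C(8,2)·0.50^2·0.50^6 + C(8,3)·0.50^3·0.50^5.
= 0.003906 + 0.031250 + 0.109375 + 0.218750 = 0.3633.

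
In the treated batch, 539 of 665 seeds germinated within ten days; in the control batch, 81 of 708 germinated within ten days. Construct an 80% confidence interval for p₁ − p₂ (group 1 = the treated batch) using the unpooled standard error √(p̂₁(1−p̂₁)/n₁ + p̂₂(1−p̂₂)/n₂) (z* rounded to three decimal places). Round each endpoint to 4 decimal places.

(0.6713, 0.7209)

p̂₁ = 539/665 = 0.81053, p̂₂ = 81/708 = 0.11441; p̂₁ − p̂₂ = 0.69612.
SE = √(0.000230937 + 0.000143104) = √0.000374041 = 0.019340.
z* = 1.282 at the 80% level. Margin = 1.282·0.019340 = 0.02479.
So the interval runs from 0.6713 to 0.7209.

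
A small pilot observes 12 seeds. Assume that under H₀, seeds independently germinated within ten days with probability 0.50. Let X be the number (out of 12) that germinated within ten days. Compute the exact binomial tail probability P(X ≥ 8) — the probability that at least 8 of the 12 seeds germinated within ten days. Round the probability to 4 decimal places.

X is binomial with n = 12 and p = 0.50.
P(X ≥ 8) = Σ_{j=8}^{12} C(12,j)·0.50^j·0.50^{12−j}.
= 0.120850 + 0.053711 + 0.016113 + 0.002930 + 0.000244 = 0.1938.

P = 0.1938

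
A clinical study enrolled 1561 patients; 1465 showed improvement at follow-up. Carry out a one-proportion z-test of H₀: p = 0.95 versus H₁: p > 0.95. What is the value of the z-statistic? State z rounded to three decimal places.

Sample proportion p̂ = 1465/1561 = 0.93850.
SE₀ = √(0.95·0.05/1561) = 0.005516.
Test statistic: z = -0.01150/0.005516 = -2.085.

z = -2.085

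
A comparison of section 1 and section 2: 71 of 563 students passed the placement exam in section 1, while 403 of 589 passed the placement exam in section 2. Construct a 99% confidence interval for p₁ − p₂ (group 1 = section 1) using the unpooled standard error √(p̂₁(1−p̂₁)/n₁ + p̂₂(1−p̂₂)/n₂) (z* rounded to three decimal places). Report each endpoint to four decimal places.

(-0.6192, -0.4970)

p̂₁ = 71/563 = 0.12611, p̂₂ = 403/589 = 0.68421; p̂₁ − p̂₂ = -0.55810.
SE = √(0.000195748 + 0.000366836) = √0.000562584 = 0.023719.
The 99% critical value is z* = 2.576. Margin = 2.576·0.023719 = 0.06110.
Interval: -0.55810 ± 0.06110 → (-0.6192, -0.4970).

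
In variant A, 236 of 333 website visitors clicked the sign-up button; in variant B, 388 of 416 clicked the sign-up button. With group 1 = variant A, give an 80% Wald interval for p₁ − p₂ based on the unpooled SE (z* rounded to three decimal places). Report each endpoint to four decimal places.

p̂₁ = 0.70871, p̂₂ = 0.93269, so the observed difference is -0.22398.
SE = √(0.000619942 + 0.000150907) = √0.000770849 = 0.027764.
The 80% critical value is z* = 1.282. Margin of error = 0.03559.
CI: -0.22398 ± 0.03559 = (-0.2596, -0.1884).

(-0.2596, -0.1884)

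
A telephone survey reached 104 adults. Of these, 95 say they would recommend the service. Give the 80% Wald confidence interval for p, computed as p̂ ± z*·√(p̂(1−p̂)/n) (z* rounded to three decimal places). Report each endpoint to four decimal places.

With x = 95 successes in n = 104, p̂ = 0.91346.
SE(p̂) = √(0.91346·0.08654/104) = 0.027570.
For 80% confidence, z* = 1.282.
Margin of error: 1.282 × 0.027570 = 0.03534.
CI: 0.91346 ± 0.03534 = (0.8781, 0.9488).

(0.8781, 0.9488)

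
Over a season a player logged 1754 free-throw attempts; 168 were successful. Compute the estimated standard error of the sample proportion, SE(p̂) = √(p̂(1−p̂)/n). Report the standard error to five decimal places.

Sample proportion p̂ = 168/1754 = 0.09578.
p̂(1−p̂) = 0.086606.
SE = √(0.086606/1754) = 0.00703.

SE = 0.00703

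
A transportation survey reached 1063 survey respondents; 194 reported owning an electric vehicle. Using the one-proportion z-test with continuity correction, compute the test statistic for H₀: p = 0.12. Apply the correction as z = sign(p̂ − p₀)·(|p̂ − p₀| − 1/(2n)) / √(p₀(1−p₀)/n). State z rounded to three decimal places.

z = 6.224

p̂ = 194/1063 = 0.18250. p̂ − p₀ = 0.062502.
Continuity correction 1/(2n) = 1/2126 = 0.000470.
Corrected numerator: |0.062502| − 0.000470 = 0.062032.
Null standard error: √(0.12·0.88/1063) = √0.000099341 = 0.009967.
z = +0.062032/0.009967 = 6.224.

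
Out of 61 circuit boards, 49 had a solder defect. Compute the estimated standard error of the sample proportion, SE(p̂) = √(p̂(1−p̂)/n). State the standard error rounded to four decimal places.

SE = 0.0509

With x = 49 successes in n = 61, p̂ = 0.80328.
p̂(1−p̂) = 0.158021.
Dividing by n and taking the root: √0.002590508 = 0.0509.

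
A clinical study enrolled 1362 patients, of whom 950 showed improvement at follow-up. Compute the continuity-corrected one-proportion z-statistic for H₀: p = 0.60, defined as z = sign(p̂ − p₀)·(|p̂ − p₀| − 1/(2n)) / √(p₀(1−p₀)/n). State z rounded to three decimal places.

z = 7.318

p̂ = 950/1362 = 0.69750. p̂ − p₀ = 0.097504.
Continuity correction 1/(2n) = 1/2724 = 0.000367.
Corrected numerator: |0.097504| − 0.000367 = 0.097137.
Null standard error: √(0.60·0.40/1362) = √0.000176211 = 0.013274.
z = +0.097137/0.013274 = 7.318.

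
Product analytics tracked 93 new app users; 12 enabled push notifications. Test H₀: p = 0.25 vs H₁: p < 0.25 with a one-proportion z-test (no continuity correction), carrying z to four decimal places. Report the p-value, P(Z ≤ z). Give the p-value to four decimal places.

p̂ = 12/93 = 0.12903.
Null standard error: √(0.25·0.75/93) = √0.002016129 = 0.044901.
z = (p̂ − p₀)/SE = (12/93 − 0.25)/0.044901 ≈ -2.6941.
p-value = P(Z ≤ z) with z = -2.6941 → 0.0035.

p-value = 0.0035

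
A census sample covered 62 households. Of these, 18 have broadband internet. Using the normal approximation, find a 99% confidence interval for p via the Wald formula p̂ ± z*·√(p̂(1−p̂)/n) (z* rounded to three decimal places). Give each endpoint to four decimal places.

(0.1418, 0.4388)

The sample proportion is 18/62 = 0.29032.
SE = √(p̂(1−p̂)/n) = √(0.206035/62) = 0.057647.
For 99% confidence, z* = 2.576.
Margin of error: 2.576 × 0.057647 = 0.14850.
So the interval runs from 0.1418 to 0.4388.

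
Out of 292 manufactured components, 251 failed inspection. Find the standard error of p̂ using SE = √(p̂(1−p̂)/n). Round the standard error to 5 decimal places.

The sample proportion is 251/292 = 0.85959.
p̂(1−p̂) = 0.120695.
SE = √(0.120695/292) = √0.000413339 = 0.02033.

SE = 0.02033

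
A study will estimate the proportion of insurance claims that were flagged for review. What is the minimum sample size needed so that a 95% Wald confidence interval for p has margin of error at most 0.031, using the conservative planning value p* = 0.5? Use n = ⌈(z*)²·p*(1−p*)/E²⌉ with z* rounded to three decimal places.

n = 1000

For 95% confidence, z* = 1.960.
p*(1−p*) = 0.2500.
(z*)²·p*(1−p*)/E² = 3.841600·0.2500/0.000961 = 999.376.
⌈999.376⌉ = 1000.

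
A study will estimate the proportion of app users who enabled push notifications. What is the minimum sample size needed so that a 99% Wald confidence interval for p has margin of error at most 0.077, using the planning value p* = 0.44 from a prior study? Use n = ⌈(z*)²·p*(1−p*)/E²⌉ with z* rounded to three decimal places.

For 99% confidence, z* = 2.576.
p*(1−p*) = 0.44·0.56 = 0.2464.
(z*)²·p*(1−p*)/E² = 6.635776·0.2464/0.005929 = 275.773.
Rounding up, n = 276.

n = 276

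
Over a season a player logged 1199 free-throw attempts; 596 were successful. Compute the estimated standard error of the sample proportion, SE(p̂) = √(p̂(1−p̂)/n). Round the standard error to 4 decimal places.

SE = 0.0144

The sample proportion is 596/1199 = 0.49708.
p̂(1−p̂) = 0.249991.
SE = √(0.249991/1199) = 0.0144.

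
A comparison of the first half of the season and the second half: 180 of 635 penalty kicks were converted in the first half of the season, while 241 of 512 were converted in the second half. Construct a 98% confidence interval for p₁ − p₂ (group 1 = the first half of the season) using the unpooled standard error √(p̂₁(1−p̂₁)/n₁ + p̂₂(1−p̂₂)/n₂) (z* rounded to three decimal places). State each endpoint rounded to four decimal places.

(-0.2533, -0.1212)

p̂₁ = 0.28346, p̂₂ = 0.47070, so the observed difference is -0.18724.
Unpooled SE = √(p̂₁(1−p̂₁)/n₁ + p̂₂(1−p̂₂)/n₂) = √(0.000319862 + 0.000486605) = 0.028398.
The 98% critical value is z* = 2.326. Margin of error = 0.06605.
So the interval runs from -0.2533 to -0.1212.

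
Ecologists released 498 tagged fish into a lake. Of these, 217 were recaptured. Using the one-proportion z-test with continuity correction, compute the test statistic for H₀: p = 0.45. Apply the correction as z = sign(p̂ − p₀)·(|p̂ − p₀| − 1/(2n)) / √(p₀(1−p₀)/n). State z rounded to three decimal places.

With x = 217 successes in n = 498, p̂ = 0.43574. p̂ − p₀ = -0.014257.
1/(2n) = 0.001004.
Corrected numerator: |-0.014257| − 0.001004 = 0.013253.
Null standard error: √(0.45·0.55/498) = √0.000496988 = 0.022293.
z = (−)0.013253/0.022293 = -0.594.

z = -0.594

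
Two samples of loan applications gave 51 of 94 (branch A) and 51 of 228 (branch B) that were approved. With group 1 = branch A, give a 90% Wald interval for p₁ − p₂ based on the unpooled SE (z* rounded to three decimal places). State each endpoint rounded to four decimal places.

(0.2229, 0.4148)

p̂₁ = 51/94 = 0.54255, p̂₂ = 51/228 = 0.22368; p̂₁ − p̂₂ = 0.31887.
SE = √(0.002640311 + 0.000761621) = √0.003401932 = 0.058326.
z* = 1.645 at the 90% level. Margin = 1.645·0.058326 = 0.09595.
CI: 0.31887 ± 0.09595 = (0.2229, 0.4148).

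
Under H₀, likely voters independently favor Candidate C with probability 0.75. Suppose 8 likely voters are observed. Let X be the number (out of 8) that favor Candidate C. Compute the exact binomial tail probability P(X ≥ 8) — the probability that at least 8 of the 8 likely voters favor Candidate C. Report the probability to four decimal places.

P = 0.1001

X is binomial with n = 8 and p = 0.75.
P(X ≥ 8) = C(8,8)·0.75^8·0.25^0.
= 0.100113 = 0.1001.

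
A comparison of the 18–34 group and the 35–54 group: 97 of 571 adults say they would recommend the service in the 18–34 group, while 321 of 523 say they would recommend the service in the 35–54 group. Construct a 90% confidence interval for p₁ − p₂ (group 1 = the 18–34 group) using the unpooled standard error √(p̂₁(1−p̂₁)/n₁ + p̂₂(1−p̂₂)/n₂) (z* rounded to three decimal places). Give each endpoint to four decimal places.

p̂₁ = 97/571 = 0.16988, p̂₂ = 321/523 = 0.61377; p̂₁ − p̂₂ = -0.44389.
Unpooled SE = √(p̂₁(1−p̂₁)/n₁ + p̂₂(1−p̂₂)/n₂) = √(0.000246969 + 0.000453264) = 0.026462.
For 90% confidence, z* = 1.645. Margin = 1.645·0.026462 = 0.04353.
CI: -0.44389 ± 0.04353 = (-0.4874, -0.4004).

(-0.4874, -0.4004)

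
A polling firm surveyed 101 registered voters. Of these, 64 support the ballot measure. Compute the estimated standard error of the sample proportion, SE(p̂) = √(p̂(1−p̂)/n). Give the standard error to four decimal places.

The sample proportion is 64/101 = 0.63366.
p̂(1−p̂) = 0.63366·0.36634 = 0.232135.
SE = √(0.232135/101) = √0.002298366 = 0.0479.

SE = 0.0479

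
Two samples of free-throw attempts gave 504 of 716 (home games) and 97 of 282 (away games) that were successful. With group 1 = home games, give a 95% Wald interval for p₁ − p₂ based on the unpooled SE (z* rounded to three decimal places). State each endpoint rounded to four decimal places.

p̂₁ = 504/716 = 0.70391, p̂₂ = 97/282 = 0.34397; p̂₁ − p̂₂ = 0.35994.
SE = √(0.000291090 + 0.000800196) = √0.001091286 = 0.033035.
For 95% confidence, z* = 1.960. Margin = 1.960·0.033035 = 0.06475.
Interval: 0.35994 ± 0.06475 → (0.2952, 0.4247).

(0.2952, 0.4247)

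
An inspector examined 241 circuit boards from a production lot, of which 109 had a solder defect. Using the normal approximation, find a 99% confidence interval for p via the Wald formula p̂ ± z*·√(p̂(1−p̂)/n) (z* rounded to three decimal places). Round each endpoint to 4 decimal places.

(0.3697, 0.5349)

With x = 109 successes in n = 241, p̂ = 0.45228.
SE = √(p̂(1−p̂)/n) = √(0.247723/241) = 0.032061.
For 99% confidence, z* = 2.576.
Margin of error: 2.576 × 0.032061 = 0.08259.
CI: 0.45228 ± 0.08259 = (0.3697, 0.5349).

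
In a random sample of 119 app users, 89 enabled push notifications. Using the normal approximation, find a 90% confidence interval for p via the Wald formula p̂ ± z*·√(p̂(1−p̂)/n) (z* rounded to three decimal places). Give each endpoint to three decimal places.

(0.682, 0.813)

With x = 89 successes in n = 119, p̂ = 0.74790.
SE(p̂) = √(0.74790·0.25210/119) = 0.039805.
The 90% critical value is z* = 1.645.
Margin of error: 1.645 × 0.039805 = 0.06548.
CI: 0.74790 ± 0.06548 = (0.682, 0.813).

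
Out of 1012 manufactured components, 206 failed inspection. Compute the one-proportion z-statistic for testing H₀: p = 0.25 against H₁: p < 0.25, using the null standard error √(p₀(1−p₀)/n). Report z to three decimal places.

z = -3.412

With x = 206 successes in n = 1012, p̂ = 0.20356.
Under H₀, SE = √(p₀(1−p₀)/n) = √(0.25·0.75/1012) = √0.000185277 = 0.013612.
z = (0.20356 − 0.25)/0.013612 = -0.04644/0.013612 = -3.412.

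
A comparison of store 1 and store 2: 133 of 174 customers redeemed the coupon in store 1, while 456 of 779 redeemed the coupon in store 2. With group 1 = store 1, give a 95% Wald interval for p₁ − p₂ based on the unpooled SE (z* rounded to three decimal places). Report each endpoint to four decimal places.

(0.1071, 0.2509)

p̂₁ = 133/174 = 0.76437, p̂₂ = 456/779 = 0.58537; p̂₁ − p̂₂ = 0.17900.
SE = √(0.001035113 + 0.000311570) = √0.001346683 = 0.036697.
z* = 1.960 at the 95% level. Margin = 1.960·0.036697 = 0.07193.
So the interval runs from 0.1071 to 0.2509.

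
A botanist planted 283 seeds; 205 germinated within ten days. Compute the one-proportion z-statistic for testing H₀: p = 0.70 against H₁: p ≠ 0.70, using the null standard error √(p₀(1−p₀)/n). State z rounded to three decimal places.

p̂ = 205/283 = 0.72438.
Null standard error: √(0.70·0.30/283) = √0.000742049 = 0.027241.
Test statistic: z = 0.02438/0.027241 = 0.895.

z = 0.895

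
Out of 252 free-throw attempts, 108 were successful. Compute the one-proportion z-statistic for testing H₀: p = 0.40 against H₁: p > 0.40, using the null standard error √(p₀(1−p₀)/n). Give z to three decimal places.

p̂ = 108/252 = 0.42857.
SE₀ = √(0.40·0.60/252) = 0.030861.
z = (p̂ − p₀)/SE = (0.42857 − 0.40)/0.030861 = 0.926.

z = 0.926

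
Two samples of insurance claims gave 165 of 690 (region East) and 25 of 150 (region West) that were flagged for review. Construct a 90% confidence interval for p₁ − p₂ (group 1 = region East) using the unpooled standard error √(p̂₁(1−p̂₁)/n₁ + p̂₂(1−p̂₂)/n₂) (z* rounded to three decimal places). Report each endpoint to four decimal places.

(0.0157, 0.1292)

p̂₁ = 165/690 = 0.23913, p̂₂ = 25/150 = 0.16667; p̂₁ − p̂₂ = 0.07246.
SE = √(0.000263691 + 0.000925926) = √0.001189617 = 0.034491.
For 90% confidence, z* = 1.645. Margin = 1.645·0.034491 = 0.05674.
CI: 0.07246 ± 0.05674 = (0.0157, 0.1292).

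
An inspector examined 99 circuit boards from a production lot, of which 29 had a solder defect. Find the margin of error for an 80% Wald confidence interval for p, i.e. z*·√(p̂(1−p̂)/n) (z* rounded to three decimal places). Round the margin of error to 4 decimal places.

p̂ = 29/99 = 0.29293.
SE = √(p̂(1−p̂)/n) = √(0.207122/99) = 0.045740.
z* = 1.282 at the 80% level.
ME = 1.282·0.045740 = 0.0586.

ME = 0.0586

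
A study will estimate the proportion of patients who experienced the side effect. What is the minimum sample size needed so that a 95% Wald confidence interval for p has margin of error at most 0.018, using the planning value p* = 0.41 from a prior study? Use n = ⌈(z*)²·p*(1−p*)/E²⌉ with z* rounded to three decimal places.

The 95% critical value is z* = 1.960.
p*(1−p*) = 0.41·0.59 = 0.2419.
(z*)²·p*(1−p*)/E² = 3.841600·0.2419/0.000324 = 2868.158.
Rounding up, n = 2869.

n = 2869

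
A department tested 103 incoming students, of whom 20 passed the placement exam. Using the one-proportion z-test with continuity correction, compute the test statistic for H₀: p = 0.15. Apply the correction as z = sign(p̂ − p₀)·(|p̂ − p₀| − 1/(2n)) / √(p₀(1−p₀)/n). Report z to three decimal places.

z = 1.118

Sample proportion p̂ = 20/103 = 0.19417. p̂ − p₀ = 0.044175.
1/(2n) = 0.004854.
Corrected numerator: |0.044175| − 0.004854 = 0.039321.
Null standard error: √(0.15·0.85/103) = √0.001237864 = 0.035183.
z = (+)0.039321/0.035183 = 1.118.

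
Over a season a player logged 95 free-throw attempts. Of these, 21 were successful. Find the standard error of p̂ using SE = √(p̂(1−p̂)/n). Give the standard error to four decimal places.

The sample proportion is 21/95 = 0.22105.
p̂(1−p̂) = 0.22105·0.77895 = 0.172187.
SE = √(0.172187/95) = 0.0426.

SE = 0.0426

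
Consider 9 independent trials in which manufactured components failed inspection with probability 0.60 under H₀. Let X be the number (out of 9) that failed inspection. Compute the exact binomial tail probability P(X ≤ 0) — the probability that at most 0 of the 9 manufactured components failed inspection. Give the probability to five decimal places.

X ~ Binomial(n=9, p=0.60).
P(X ≤ 0) = C(9,0)·0.60^0·0.40^9.
= 0.000262 = 0.00026.

P = 0.00026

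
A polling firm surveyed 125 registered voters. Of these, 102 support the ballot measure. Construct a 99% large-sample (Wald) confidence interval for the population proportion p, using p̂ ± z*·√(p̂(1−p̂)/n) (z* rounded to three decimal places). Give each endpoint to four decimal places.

(0.7267, 0.9053)

The sample proportion is 102/125 = 0.81600.
Standard error of p̂: √(0.150144/125) = √0.001201152 = 0.034658.
The 99% critical value is z* = 2.576.
Margin = 2.576·0.034658 = 0.08928.
Interval: 0.81600 ± 0.08928 → (0.7267, 0.9053).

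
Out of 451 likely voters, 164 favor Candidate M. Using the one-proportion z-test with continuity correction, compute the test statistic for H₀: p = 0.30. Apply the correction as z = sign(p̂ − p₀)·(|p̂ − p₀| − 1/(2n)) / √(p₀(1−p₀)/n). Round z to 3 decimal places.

Sample proportion p̂ = 164/451 = 0.36364. p̂ − p₀ = 0.063636.
Continuity correction 1/(2n) = 1/902 = 0.001109.
Corrected numerator: |0.063636| − 0.001109 = 0.062527.
Null standard error: √(0.30·0.70/451) = √0.000465632 = 0.021579.
z = +0.062527/0.021579 = 2.898.

z = 2.898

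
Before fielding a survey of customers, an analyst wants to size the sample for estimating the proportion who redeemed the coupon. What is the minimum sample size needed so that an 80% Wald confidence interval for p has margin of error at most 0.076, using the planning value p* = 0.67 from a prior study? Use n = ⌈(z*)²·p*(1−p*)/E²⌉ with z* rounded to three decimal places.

The 80% critical value is z* = 1.282.
p*(1−p*) = 0.67·0.33 = 0.2211.
Required n before rounding: 1.643524 × 0.2211 / 0.076² = 62.913.
Rounding up, n = 63.

n = 63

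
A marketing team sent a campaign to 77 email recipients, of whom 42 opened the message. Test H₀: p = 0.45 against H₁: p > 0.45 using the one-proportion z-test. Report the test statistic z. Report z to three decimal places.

Sample proportion p̂ = 42/77 = 0.54545.
SE₀ = √(0.45·0.55/77) = 0.056695.
Test statistic: z = 0.09545/0.056695 = 1.684.

z = 1.684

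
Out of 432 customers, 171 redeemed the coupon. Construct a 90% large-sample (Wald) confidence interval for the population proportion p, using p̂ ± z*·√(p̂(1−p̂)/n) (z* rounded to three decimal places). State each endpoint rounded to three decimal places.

The sample proportion is 171/432 = 0.39583.
SE(p̂) = √(0.39583·0.60417/432) = 0.023528.
z* = 1.645 at the 90% level.
Margin = 1.645·0.023528 = 0.03870.
CI: 0.39583 ± 0.03870 = (0.357, 0.435).

(0.357, 0.435)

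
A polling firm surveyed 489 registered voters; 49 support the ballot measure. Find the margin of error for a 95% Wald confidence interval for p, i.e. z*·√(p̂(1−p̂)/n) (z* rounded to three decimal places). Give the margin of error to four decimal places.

p̂ = 49/489 = 0.10020.
Standard error of p̂: √(0.090164/489) = √0.000184384 = 0.013579.
The 95% critical value is z* = 1.960.
So ME = 0.0266.

ME = 0.0266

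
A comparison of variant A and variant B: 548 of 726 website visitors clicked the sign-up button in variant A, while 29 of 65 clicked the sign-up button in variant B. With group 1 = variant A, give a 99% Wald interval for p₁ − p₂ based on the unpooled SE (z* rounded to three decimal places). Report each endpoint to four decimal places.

p̂₁ = 548/726 = 0.75482, p̂₂ = 29/65 = 0.44615; p̂₁ − p̂₂ = 0.30867.
Unpooled SE = √(p̂₁(1−p̂₁)/n₁ + p̂₂(1−p̂₂)/n₂) = √(0.000254912 + 0.003801548) = 0.063690.
The 99% critical value is z* = 2.576. Margin of error = 0.16407.
So the interval runs from 0.1446 to 0.4727.

(0.1446, 0.4727)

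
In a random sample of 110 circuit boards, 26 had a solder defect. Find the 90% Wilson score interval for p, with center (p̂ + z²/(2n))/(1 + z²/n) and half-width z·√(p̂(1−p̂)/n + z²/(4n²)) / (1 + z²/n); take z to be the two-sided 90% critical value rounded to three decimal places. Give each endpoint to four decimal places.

Here p̂ = 26/110 = 0.23636 and z = 1.645 (z² = 2.706025).
1 + z²/n = 1.024600.
Center = (0.23636 + 0.012300)/1.024600 = 0.24269.
Radicand: p̂(1−p̂)/n + z²/(4n²) = 0.001640872 + 0.000055910 = 0.001696782.
Half-width = 1.645·√0.001696782/1.024600 = 0.06613.
Interval: 0.24269 ± 0.06613 → (0.1766, 0.3088).

(0.1766, 0.3088)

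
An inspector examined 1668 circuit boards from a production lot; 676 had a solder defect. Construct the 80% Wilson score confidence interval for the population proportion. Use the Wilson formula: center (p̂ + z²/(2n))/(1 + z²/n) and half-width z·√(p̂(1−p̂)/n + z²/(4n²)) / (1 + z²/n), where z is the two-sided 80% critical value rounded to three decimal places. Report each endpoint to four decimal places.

(0.3900, 0.4208)

p̂ = 676/1668 = 0.40528; z = 1.282, so z² = 1.643524.
Denominator 1 + z²/n = 1 + 1.643524/1668 = 1.000985.
Center = (0.40528 + 0.000493)/1.000985 = 0.40537.
Radicand: p̂(1−p̂)/n + z²/(4n²) = 0.000144501 + 0.000000148 = 0.000144649.
Half-width = 1.282·√0.000144649/1.000985 = 0.01540.
Interval: 0.40537 ± 0.01540 → (0.3900, 0.4208).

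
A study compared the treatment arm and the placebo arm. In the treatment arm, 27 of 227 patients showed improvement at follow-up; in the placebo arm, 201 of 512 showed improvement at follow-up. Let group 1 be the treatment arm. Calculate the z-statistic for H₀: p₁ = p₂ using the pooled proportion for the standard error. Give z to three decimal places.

p̂₁ = 27/227 = 0.11894, p̂₂ = 201/512 = 0.39258.
Pooled p̂ = (27+201)/(227+512) = 228/739 = 0.30853.
SE = √[p̂(1−p̂)(1/n₁+1/n₂)] = √[0.30853·0.69147·(1/227+1/512)] ≈ 0.036831.
z = (p̂₁ − p̂₂)/SE = (0.11894 − 0.39258)/0.036831 = -0.27364/0.036831 = -7.430.

z = -7.430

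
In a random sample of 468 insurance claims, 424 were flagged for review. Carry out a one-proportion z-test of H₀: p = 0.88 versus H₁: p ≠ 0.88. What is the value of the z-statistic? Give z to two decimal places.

z = 1.73

With x = 424 successes in n = 468, p̂ = 0.90598.
Null standard error: √(0.88·0.12/468) = √0.000225641 = 0.015021.
z = (p̂ − p₀)/SE = (0.90598 − 0.88)/0.015021 = 1.73.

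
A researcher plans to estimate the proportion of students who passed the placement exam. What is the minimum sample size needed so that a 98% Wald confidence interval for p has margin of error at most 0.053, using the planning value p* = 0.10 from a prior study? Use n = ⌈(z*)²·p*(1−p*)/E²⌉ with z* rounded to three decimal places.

The 98% critical value is z* = 2.326.
p*(1−p*) = 0.10·0.90 = 0.0900.
(z*)²·p*(1−p*)/E² = 5.410276·0.0900/0.002809 = 173.345.
⌈173.345⌉ = 174.

n = 174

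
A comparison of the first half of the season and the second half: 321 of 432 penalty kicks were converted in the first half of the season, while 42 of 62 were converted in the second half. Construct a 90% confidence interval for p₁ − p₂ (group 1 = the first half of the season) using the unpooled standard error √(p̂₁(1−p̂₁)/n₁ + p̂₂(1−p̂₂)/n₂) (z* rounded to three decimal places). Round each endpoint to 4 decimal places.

p̂₁ = 321/432 = 0.74306, p̂₂ = 42/62 = 0.67742; p̂₁ − p̂₂ = 0.06564.
Unpooled SE = √(p̂₁(1−p̂₁)/n₁ + p̂₂(1−p̂₂)/n₂) = √(0.000441954 + 0.003524554) = 0.062980.
For 90% confidence, z* = 1.645. Margin = 1.645·0.062980 = 0.10360.
CI: 0.06564 ± 0.10360 = (-0.0380, 0.1692).

(-0.0380, 0.1692)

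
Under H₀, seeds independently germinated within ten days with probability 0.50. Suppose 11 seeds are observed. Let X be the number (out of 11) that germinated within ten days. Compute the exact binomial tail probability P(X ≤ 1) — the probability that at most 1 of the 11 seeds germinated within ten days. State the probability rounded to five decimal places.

P = 0.00586

X ~ Binomial(n=11, p=0.50).
P(X ≤ 1) = C(11,0)·0.50^0·0.50^11 + C(11,1)·0.50^1·0.50^10.
= 0.000488 + 0.005371 = 0.00586.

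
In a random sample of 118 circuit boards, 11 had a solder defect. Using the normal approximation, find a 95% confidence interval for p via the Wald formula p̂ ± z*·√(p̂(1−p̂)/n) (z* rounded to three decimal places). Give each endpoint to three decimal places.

(0.041, 0.146)

With x = 11 successes in n = 118, p̂ = 0.09322.
SE = √(p̂(1−p̂)/n) = √(0.084530/118) = 0.026765.
The 95% critical value is z* = 1.960.
Margin = 1.960·0.026765 = 0.05246.
Interval: 0.09322 ± 0.05246 → (0.041, 0.146).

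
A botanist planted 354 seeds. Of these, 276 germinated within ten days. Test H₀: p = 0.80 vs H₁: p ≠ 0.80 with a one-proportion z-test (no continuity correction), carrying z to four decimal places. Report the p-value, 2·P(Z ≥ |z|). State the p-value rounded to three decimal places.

p-value = 0.339

Sample proportion p̂ = 276/354 = 0.77966.
Under H₀, SE = √(p₀(1−p₀)/n) = √(0.80·0.20/354) = √0.000451977 = 0.021260.
Test statistic (full precision, shown to 4 dp): z = (276/354 − 0.80)/SE₀ ≈ -0.9567.
From the standard normal, 2·P(Z ≥ |z|) = 0.339.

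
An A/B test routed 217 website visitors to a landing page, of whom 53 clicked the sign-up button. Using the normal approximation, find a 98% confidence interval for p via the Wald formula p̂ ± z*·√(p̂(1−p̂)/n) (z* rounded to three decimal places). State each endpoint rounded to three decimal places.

With x = 53 successes in n = 217, p̂ = 0.24424.
Standard error of p̂: √(0.184587/217) = √0.000850630 = 0.029166.
z* = 2.326 at the 98% level.
Margin = 2.326·0.029166 = 0.06784.
Interval: 0.24424 ± 0.06784 → (0.176, 0.312).

(0.176, 0.312)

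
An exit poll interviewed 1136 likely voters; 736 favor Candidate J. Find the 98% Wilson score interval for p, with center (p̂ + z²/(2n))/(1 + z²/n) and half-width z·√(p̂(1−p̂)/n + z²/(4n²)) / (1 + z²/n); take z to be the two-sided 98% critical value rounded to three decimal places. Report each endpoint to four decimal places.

Here p̂ = 736/1136 = 0.64789 and z = 2.326 (z² = 5.410276).
Denominator 1 + z²/n = 1 + 5.410276/1136 = 1.004763.
Center = (0.64789 + 0.002381)/1.004763 = 0.64719.
Radicand: p̂(1−p̂)/n + z²/(4n²) = 0.000200818 + 0.000001048 = 0.000201866.
Half-width = 2.326·√0.000201866/1.004763 = 0.03289.
CI: 0.64719 ± 0.03289 = (0.6143, 0.6801).

(0.6143, 0.6801)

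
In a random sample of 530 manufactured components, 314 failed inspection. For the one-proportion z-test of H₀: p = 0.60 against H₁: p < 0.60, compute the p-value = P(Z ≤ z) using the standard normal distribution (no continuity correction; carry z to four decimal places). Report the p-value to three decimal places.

With x = 314 successes in n = 530, p̂ = 0.59245.
Null standard error: √(0.60·0.40/530) = √0.000452830 = 0.021280.
Test statistic (full precision, shown to 4 dp): z = (314/530 − 0.60)/SE₀ ≈ -0.3547.
From the standard normal, P(Z ≤ z) = 0.361.

p-value = 0.361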